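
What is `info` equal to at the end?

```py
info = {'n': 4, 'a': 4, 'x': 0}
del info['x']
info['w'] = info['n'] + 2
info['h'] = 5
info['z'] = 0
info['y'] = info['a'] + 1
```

{'n': 4, 'a': 4, 'w': 6, 'h': 5, 'z': 0, 'y': 5}

del 'x' → {'n': 4, 'a': 4}
info['w'] = info['n']+2 = 6 → {'n': 4, 'a': 4, 'w': 6}
info['h'] = 5 → {'n': 4, 'a': 4, 'w': 6, 'h': 5}
info['z'] = 0 → {'n': 4, 'a': 4, 'w': 6, 'h': 5, 'z': 0}
info['y'] = info['a']+1 = 5 → {'n': 4, 'a': 4, 'w': 6, 'h': 5, 'z': 0, 'y': 5}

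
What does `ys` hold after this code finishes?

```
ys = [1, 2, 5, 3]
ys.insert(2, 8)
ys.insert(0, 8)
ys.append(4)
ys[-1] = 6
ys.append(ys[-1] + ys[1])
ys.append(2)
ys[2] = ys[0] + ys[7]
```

[8, 1, 15, 8, 5, 3, 6, 7, 2]

insert 8 at 2 → [1, 2, 8, 5, 3]
insert 8 at 0 → [8, 1, 2, 8, 5, 3]
append 4 → [8, 1, 2, 8, 5, 3, 4]
ys[-1] = 6 → [8, 1, 2, 8, 5, 3, 6]
append ys[-1]+ys[1] = 6+1 = 7 → [8, 1, 2, 8, 5, 3, 6, 7]
append 2 → [8, 1, 2, 8, 5, 3, 6, 7, 2]
ys[2] = ys[0]+ys[7] = 8+7 = 15 → [8, 1, 15, 8, 5, 3, 6, 7, 2]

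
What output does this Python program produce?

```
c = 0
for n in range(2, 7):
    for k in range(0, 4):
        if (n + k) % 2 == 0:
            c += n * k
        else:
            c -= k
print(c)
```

40

n=2,k=0: even sum, c = 0+0 = 0
n=2,k=1: odd sum, c = 0-1 = -1
n=2,k=2: even sum, c = (-1)+4 = 3
n=2,k=3: odd sum, c = 3-3 = 0
n=3,k=0: odd sum, c = 0-0 = 0
n=3,k=1: even sum, c = 0+3 = 3
n=3,k=2: odd sum, c = 3-2 = 1
n=3,k=3: even sum, c = 1+9 = 10
n=4,k=0: even sum, c = 10+0 = 10
n=4,k=1: odd sum, c = 10-1 = 9
n=4,k=2: even sum, c = 9+8 = 17
n=4,k=3: odd sum, c = 17-3 = 14
n=5,k=0: odd sum, c = 14-0 = 14
n=5,k=1: even sum, c = 14+5 = 19
n=5,k=2: odd sum, c = 19-2 = 17
n=5,k=3: even sum, c = 17+15 = 32
n=6,k=0: even sum, c = 32+0 = 32
n=6,k=1: odd sum, c = 32-1 = 31
n=6,k=2: even sum, c = 31+12 = 43
n=6,k=3: odd sum, c = 43-3 = 40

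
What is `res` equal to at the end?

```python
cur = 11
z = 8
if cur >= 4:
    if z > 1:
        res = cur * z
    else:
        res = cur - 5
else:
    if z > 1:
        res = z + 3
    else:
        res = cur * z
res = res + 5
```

cur=11, z=8
cur >= 4 is True; z > 1 is True
→ res = cur * z = 88
res = 88+5 = 93

93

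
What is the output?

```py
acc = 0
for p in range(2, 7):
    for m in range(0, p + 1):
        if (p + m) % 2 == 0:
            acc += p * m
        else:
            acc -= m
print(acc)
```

135

p=2,m=0: even sum, acc = 0+0 = 0
p=2,m=1: odd sum, acc = 0-1 = -1
p=2,m=2: even sum, acc = (-1)+4 = 3
p=3,m=0: odd sum, acc = 3-0 = 3
p=3,m=1: even sum, acc = 3+3 = 6
p=3,m=2: odd sum, acc = 6-2 = 4
p=3,m=3: even sum, acc = 4+9 = 13
p=4,m=0: even sum, acc = 13+0 = 13
p=4,m=1: odd sum, acc = 13-1 = 12
p=4,m=2: even sum, acc = 12+8 = 20
p=4,m=3: odd sum, acc = 20-3 = 17
p=4,m=4: even sum, acc = 17+16 = 33
p=5,m=0: odd sum, acc = 33-0 = 33
p=5,m=1: even sum, acc = 33+5 = 38
p=5,m=2: odd sum, acc = 38-2 = 36
p=5,m=3: even sum, acc = 36+15 = 51
p=5,m=4: odd sum, acc = 51-4 = 47
p=5,m=5: even sum, acc = 47+25 = 72
p=6,m=0: even sum, acc = 72+0 = 72
p=6,m=1: odd sum, acc = 72-1 = 71
p=6,m=2: even sum, acc = 71+12 = 83
p=6,m=3: odd sum, acc = 83-3 = 80
p=6,m=4: even sum, acc = 80+24 = 104
p=6,m=5: odd sum, acc = 104-5 = 99
p=6,m=6: even sum, acc = 99+36 = 135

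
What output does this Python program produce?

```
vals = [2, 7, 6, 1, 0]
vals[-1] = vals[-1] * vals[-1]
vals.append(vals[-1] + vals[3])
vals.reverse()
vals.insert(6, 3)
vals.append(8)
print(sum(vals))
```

vals[-1] = vals[-1]*vals[-1] = 0*0 = 0 → [2, 7, 6, 1, 0]
append vals[-1]+vals[3] = 0+1 = 1 → [2, 7, 6, 1, 0, 1]
reverse → [1, 0, 1, 6, 7, 2]
insert 3 at 6 → [1, 0, 1, 6, 7, 2, 3]
append 8 → [1, 0, 1, 6, 7, 2, 3, 8]
sum = 28

28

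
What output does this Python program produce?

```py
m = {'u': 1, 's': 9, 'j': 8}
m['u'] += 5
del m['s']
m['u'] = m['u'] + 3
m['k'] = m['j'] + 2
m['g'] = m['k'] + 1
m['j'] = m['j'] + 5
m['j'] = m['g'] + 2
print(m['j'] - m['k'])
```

m['u'] = 1+5 = 6 → {'u': 6, 's': 9, 'j': 8}
del 's' → {'u': 6, 'j': 8}
m['u'] = m['u']+3 = 9 → {'u': 9, 'j': 8}
m['k'] = m['j']+2 = 10 → {'u': 9, 'j': 8, 'k': 10}
m['g'] = m['k']+1 = 11 → {'u': 9, 'j': 8, 'k': 10, 'g': 11}
m['j'] = m['j']+5 = 13 → {'u': 9, 'j': 13, 'k': 10, 'g': 11}
m['j'] = m['g']+2 = 13 → {'u': 9, 'j': 13, 'k': 10, 'g': 11}
m['j']-m['k'] = 13-10 = 3

3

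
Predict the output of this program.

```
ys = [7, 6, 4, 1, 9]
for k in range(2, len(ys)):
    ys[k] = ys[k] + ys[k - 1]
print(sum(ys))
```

k=2: ys[2] = 4+6 = 10 → [7, 6, 10, 1, 9]
k=3: ys[3] = 1+10 = 11 → [7, 6, 10, 11, 9]
k=4: ys[4] = 9+11 = 20 → [7, 6, 10, 11, 20]
sum = 54

54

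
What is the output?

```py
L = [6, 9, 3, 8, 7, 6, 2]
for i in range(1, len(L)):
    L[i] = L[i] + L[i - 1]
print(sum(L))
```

i=1: L[1] = 9+6 = 15 → [6, 15, 3, 8, 7, 6, 2]
i=2: L[2] = 3+15 = 18 → [6, 15, 18, 8, 7, 6, 2]
i=3: L[3] = 8+18 = 26 → [6, 15, 18, 26, 7, 6, 2]
i=4: L[4] = 7+26 = 33 → [6, 15, 18, 26, 33, 6, 2]
i=5: L[5] = 6+33 = 39 → [6, 15, 18, 26, 33, 39, 2]
i=6: L[6] = 2+39 = 41 → [6, 15, 18, 26, 33, 39, 41]
sum = 178

178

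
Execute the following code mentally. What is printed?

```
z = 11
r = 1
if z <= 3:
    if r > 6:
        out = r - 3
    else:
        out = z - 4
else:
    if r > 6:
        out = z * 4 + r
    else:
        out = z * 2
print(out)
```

z=11, r=1
z <= 3 is False; r > 6 is False
→ out = z * 2 = 22

22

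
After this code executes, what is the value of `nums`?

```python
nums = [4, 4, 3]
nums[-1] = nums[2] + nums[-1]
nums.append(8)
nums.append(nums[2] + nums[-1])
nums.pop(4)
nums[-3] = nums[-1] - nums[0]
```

nums[-1] = nums[2]+nums[-1] = 3+3 = 6 → [4, 4, 6]
append 8 → [4, 4, 6, 8]
append nums[2]+nums[-1] = 6+8 = 14 → [4, 4, 6, 8, 14]
pop(4) removes 14 → [4, 4, 6, 8]
nums[-3] = nums[-1]-nums[0] = 8-4 = 4 → [4, 4, 6, 8]

[4, 4, 6, 8]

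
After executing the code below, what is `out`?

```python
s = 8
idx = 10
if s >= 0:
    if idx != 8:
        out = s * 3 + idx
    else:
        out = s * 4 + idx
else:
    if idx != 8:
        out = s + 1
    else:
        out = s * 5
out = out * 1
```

s=8, idx=10
s >= 0 is True; idx != 8 is True
→ out = s * 3 + idx = 34
out = 34*1 = 34

34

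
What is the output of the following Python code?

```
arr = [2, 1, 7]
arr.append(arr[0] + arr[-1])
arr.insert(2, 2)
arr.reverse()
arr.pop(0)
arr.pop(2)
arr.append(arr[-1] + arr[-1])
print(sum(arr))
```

15

append arr[0]+arr[-1] = 2+7 = 9 → [2, 1, 7, 9]
insert 2 at 2 → [2, 1, 2, 7, 9]
reverse → [9, 7, 2, 1, 2]
pop(0) removes 9 → [7, 2, 1, 2]
pop(2) removes 1 → [7, 2, 2]
append arr[-1]+arr[-1] = 2+2 = 4 → [7, 2, 2, 4]
sum = 15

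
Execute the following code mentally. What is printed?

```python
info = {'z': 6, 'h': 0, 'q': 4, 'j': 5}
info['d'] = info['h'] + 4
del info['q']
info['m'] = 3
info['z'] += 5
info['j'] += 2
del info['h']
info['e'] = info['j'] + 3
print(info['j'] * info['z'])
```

info['d'] = info['h']+4 = 4 → {'z': 6, 'h': 0, 'q': 4, 'j': 5, 'd': 4}
del 'q' → {'z': 6, 'h': 0, 'j': 5, 'd': 4}
info['m'] = 3 → {'z': 6, 'h': 0, 'j': 5, 'd': 4, 'm': 3}
info['z'] = 6+5 = 11 → {'z': 11, 'h': 0, 'j': 5, 'd': 4, 'm': 3}
info['j'] = 5+2 = 7 → {'z': 11, 'h': 0, 'j': 7, 'd': 4, 'm': 3}
del 'h' → {'z': 11, 'j': 7, 'd': 4, 'm': 3}
info['e'] = info['j']+3 = 10 → {'z': 11, 'j': 7, 'd': 4, 'm': 3, 'e': 10}
info['j']*info['z'] = 7*11 = 77

77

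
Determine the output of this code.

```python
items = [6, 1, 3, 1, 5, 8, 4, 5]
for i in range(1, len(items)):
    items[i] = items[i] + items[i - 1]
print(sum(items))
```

135

i=1: items[1] = 1+6 = 7 → [6, 7, 3, 1, 5, 8, 4, 5]
i=2: items[2] = 3+7 = 10 → [6, 7, 10, 1, 5, 8, 4, 5]
i=3: items[3] = 1+10 = 11 → [6, 7, 10, 11, 5, 8, 4, 5]
i=4: items[4] = 5+11 = 16 → [6, 7, 10, 11, 16, 8, 4, 5]
i=5: items[5] = 8+16 = 24 → [6, 7, 10, 11, 16, 24, 4, 5]
i=6: items[6] = 4+24 = 28 → [6, 7, 10, 11, 16, 24, 28, 5]
i=7: items[7] = 5+28 = 33 → [6, 7, 10, 11, 16, 24, 28, 33]
sum = 135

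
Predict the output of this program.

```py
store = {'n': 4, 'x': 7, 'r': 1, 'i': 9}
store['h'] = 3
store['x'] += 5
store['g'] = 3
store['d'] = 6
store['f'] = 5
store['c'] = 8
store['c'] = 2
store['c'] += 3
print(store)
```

store['h'] = 3 → {'n': 4, 'x': 7, 'r': 1, 'i': 9, 'h': 3}
store['x'] = 7+5 = 12 → {'n': 4, 'x': 12, 'r': 1, 'i': 9, 'h': 3}
store['g'] = 3 → {'n': 4, 'x': 12, 'r': 1, 'i': 9, 'h': 3, 'g': 3}
store['d'] = 6 → {'n': 4, 'x': 12, 'r': 1, 'i': 9, 'h': 3, 'g': 3, 'd': 6}
store['f'] = 5 → {'n': 4, 'x': 12, 'r': 1, 'i': 9, 'h': 3, 'g': 3, 'd': 6, 'f': 5}
store['c'] = 8 → {'n': 4, 'x': 12, 'r': 1, 'i': 9, 'h': 3, 'g': 3, 'd': 6, 'f': 5, 'c': 8}
store['c'] = 2 → {'n': 4, 'x': 12, 'r': 1, 'i': 9, 'h': 3, 'g': 3, 'd': 6, 'f': 5, 'c': 2}
store['c'] = 2+3 = 5 → {'n': 4, 'x': 12, 'r': 1, 'i': 9, 'h': 3, 'g': 3, 'd': 6, 'f': 5, 'c': 5}

{'n': 4, 'x': 12, 'r': 1, 'i': 9, 'h': 3, 'g': 3, 'd': 6, 'f': 5, 'c': 5}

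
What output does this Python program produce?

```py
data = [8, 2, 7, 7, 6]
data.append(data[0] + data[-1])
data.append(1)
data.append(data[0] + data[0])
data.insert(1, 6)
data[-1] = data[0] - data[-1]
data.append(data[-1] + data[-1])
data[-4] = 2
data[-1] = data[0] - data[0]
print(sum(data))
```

31

append data[0]+data[-1] = 8+6 = 14 → [8, 2, 7, 7, 6, 14]
append 1 → [8, 2, 7, 7, 6, 14, 1]
append data[0]+data[0] = 8+8 = 16 → [8, 2, 7, 7, 6, 14, 1, 16]
insert 6 at 1 → [8, 6, 2, 7, 7, 6, 14, 1, 16]
data[-1] = data[0]-data[-1] = 8-16 = -8 → [8, 6, 2, 7, 7, 6, 14, 1, -8]
append data[-1]+data[-1] = (-8)+(-8) = -16 → [8, 6, 2, 7, 7, 6, 14, 1, -8, -16]
data[-4] = 2 → [8, 6, 2, 7, 7, 6, 2, 1, -8, -16]
data[-1] = data[0]-data[0] = 8-8 = 0 → [8, 6, 2, 7, 7, 6, 2, 1, -8, 0]
sum = 31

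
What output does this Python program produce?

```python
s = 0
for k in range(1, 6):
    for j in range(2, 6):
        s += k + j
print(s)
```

130

k=1,j=2: s = 0+3 = 3
k=1,j=3: s = 3+4 = 7
k=1,j=4: s = 7+5 = 12
k=1,j=5: s = 12+6 = 18
k=2,j=2: s = 18+4 = 22
k=2,j=3: s = 22+5 = 27
k=2,j=4: s = 27+6 = 33
k=2,j=5: s = 33+7 = 40
k=3,j=2: s = 40+5 = 45
k=3,j=3: s = 45+6 = 51
k=3,j=4: s = 51+7 = 58
k=3,j=5: s = 58+8 = 66
k=4,j=2: s = 66+6 = 72
k=4,j=3: s = 72+7 = 79
k=4,j=4: s = 79+8 = 87
k=4,j=5: s = 87+9 = 96
k=5,j=2: s = 96+7 = 103
k=5,j=3: s = 103+8 = 111
k=5,j=4: s = 111+9 = 120
k=5,j=5: s = 120+10 = 130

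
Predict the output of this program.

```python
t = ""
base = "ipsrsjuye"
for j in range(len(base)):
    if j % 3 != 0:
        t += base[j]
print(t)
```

j=0: skip
j=1: add 'p' → 'p'
j=2: add 's' → 'ps'
j=3: skip
j=4: add 's' → 'pss'
j=5: add 'j' → 'pssj'
j=6: skip
j=7: add 'y' → 'pssjy'
j=8: add 'e' → 'pssjye'

pssjye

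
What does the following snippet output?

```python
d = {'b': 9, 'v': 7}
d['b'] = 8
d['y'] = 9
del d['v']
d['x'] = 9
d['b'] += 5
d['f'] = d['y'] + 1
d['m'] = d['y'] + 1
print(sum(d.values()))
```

51

d['b'] = 8 → {'b': 8, 'v': 7}
d['y'] = 9 → {'b': 8, 'v': 7, 'y': 9}
del 'v' → {'b': 8, 'y': 9}
d['x'] = 9 → {'b': 8, 'y': 9, 'x': 9}
d['b'] = 8+5 = 13 → {'b': 13, 'y': 9, 'x': 9}
d['f'] = d['y']+1 = 10 → {'b': 13, 'y': 9, 'x': 9, 'f': 10}
d['m'] = d['y']+1 = 10 → {'b': 13, 'y': 9, 'x': 9, 'f': 10, 'm': 10}
sum of values = 51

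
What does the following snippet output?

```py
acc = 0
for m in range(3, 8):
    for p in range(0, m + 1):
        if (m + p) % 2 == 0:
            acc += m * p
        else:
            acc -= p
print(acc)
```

m=3,p=0: odd sum, acc = 0-0 = 0
m=3,p=1: even sum, acc = 0+3 = 3
m=3,p=2: odd sum, acc = 3-2 = 1
m=3,p=3: even sum, acc = 1+9 = 10
m=4,p=0: even sum, acc = 10+0 = 10
m=4,p=1: odd sum, acc = 10-1 = 9
m=4,p=2: even sum, acc = 9+8 = 17
m=4,p=3: odd sum, acc = 17-3 = 14
m=4,p=4: even sum, acc = 14+16 = 30
m=5,p=0: odd sum, acc = 30-0 = 30
m=5,p=1: even sum, acc = 30+5 = 35
m=5,p=2: odd sum, acc = 35-2 = 33
m=5,p=3: even sum, acc = 33+15 = 48
m=5,p=4: odd sum, acc = 48-4 = 44
m=5,p=5: even sum, acc = 44+25 = 69
m=6,p=0: even sum, acc = 69+0 = 69
m=6,p=1: odd sum, acc = 69-1 = 68
m=6,p=2: even sum, acc = 68+12 = 80
m=6,p=3: odd sum, acc = 80-3 = 77
m=6,p=4: even sum, acc = 77+24 = 101
m=6,p=5: odd sum, acc = 101-5 = 96
m=6,p=6: even sum, acc = 96+36 = 132
m=7,p=0: odd sum, acc = 132-0 = 132
m=7,p=1: even sum, acc = 132+7 = 139
m=7,p=2: odd sum, acc = 139-2 = 137
m=7,p=3: even sum, acc = 137+21 = 158
m=7,p=4: odd sum, acc = 158-4 = 154
m=7,p=5: even sum, acc = 154+35 = 189
m=7,p=6: odd sum, acc = 189-6 = 183
m=7,p=7: even sum, acc = 183+49 = 232

232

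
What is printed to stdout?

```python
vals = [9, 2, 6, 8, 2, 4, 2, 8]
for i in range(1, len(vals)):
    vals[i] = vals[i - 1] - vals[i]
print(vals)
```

[9, 7, 1, -7, -9, -13, -15, -23]

i=1: vals[1] = 9-2 = 7 → [9, 7, 6, 8, 2, 4, 2, 8]
i=2: vals[2] = 7-6 = 1 → [9, 7, 1, 8, 2, 4, 2, 8]
i=3: vals[3] = 1-8 = -7 → [9, 7, 1, -7, 2, 4, 2, 8]
i=4: vals[4] = (-7)-2 = -9 → [9, 7, 1, -7, -9, 4, 2, 8]
i=5: vals[5] = (-9)-4 = -13 → [9, 7, 1, -7, -9, -13, 2, 8]
i=6: vals[6] = (-13)-2 = -15 → [9, 7, 1, -7, -9, -13, -15, 8]
i=7: vals[7] = (-15)-8 = -23 → [9, 7, 1, -7, -9, -13, -15, -23]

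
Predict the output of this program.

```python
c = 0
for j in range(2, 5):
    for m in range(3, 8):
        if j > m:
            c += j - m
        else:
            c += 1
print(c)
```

j=2,m=3: not 2>3, c = 0+1 = 1
j=2,m=4: not 2>4, c = 1+1 = 2
j=2,m=5: not 2>5, c = 2+1 = 3
j=2,m=6: not 2>6, c = 3+1 = 4
j=2,m=7: not 2>7, c = 4+1 = 5
j=3,m=3: not 3>3, c = 5+1 = 6
j=3,m=4: not 3>4, c = 6+1 = 7
j=3,m=5: not 3>5, c = 7+1 = 8
j=3,m=6: not 3>6, c = 8+1 = 9
j=3,m=7: not 3>7, c = 9+1 = 10
j=4,m=3: 4>3, c = 10+1 = 11
j=4,m=4: not 4>4, c = 11+1 = 12
j=4,m=5: not 4>5, c = 12+1 = 13
j=4,m=6: not 4>6, c = 13+1 = 14
j=4,m=7: not 4>7, c = 14+1 = 15

15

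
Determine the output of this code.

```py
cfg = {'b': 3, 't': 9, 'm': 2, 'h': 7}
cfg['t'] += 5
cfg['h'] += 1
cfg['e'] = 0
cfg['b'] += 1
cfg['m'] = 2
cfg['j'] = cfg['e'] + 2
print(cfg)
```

cfg['t'] = 9+5 = 14 → {'b': 3, 't': 14, 'm': 2, 'h': 7}
cfg['h'] = 7+1 = 8 → {'b': 3, 't': 14, 'm': 2, 'h': 8}
cfg['e'] = 0 → {'b': 3, 't': 14, 'm': 2, 'h': 8, 'e': 0}
cfg['b'] = 3+1 = 4 → {'b': 4, 't': 14, 'm': 2, 'h': 8, 'e': 0}
cfg['m'] = 2 → {'b': 4, 't': 14, 'm': 2, 'h': 8, 'e': 0}
cfg['j'] = cfg['e']+2 = 2 → {'b': 4, 't': 14, 'm': 2, 'h': 8, 'e': 0, 'j': 2}

{'b': 4, 't': 14, 'm': 2, 'h': 8, 'e': 0, 'j': 2}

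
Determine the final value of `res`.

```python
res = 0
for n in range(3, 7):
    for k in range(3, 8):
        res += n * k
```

n=3,k=3: res = 0+9 = 9
n=3,k=4: res = 9+12 = 21
n=3,k=5: res = 21+15 = 36
n=3,k=6: res = 36+18 = 54
n=3,k=7: res = 54+21 = 75
n=4,k=3: res = 75+12 = 87
n=4,k=4: res = 87+16 = 103
n=4,k=5: res = 103+20 = 123
n=4,k=6: res = 123+24 = 147
n=4,k=7: res = 147+28 = 175
n=5,k=3: res = 175+15 = 190
n=5,k=4: res = 190+20 = 210
n=5,k=5: res = 210+25 = 235
n=5,k=6: res = 235+30 = 265
n=5,k=7: res = 265+35 = 300
n=6,k=3: res = 300+18 = 318
n=6,k=4: res = 318+24 = 342
n=6,k=5: res = 342+30 = 372
n=6,k=6: res = 372+36 = 408
n=6,k=7: res = 408+42 = 450

450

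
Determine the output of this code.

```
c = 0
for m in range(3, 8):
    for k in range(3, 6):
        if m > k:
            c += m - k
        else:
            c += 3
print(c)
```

37

m=3,k=3: not 3>3, c = 0+3 = 3
m=3,k=4: not 3>4, c = 3+3 = 6
m=3,k=5: not 3>5, c = 6+3 = 9
m=4,k=3: 4>3, c = 9+1 = 10
m=4,k=4: not 4>4, c = 10+3 = 13
m=4,k=5: not 4>5, c = 13+3 = 16
m=5,k=3: 5>3, c = 16+2 = 18
m=5,k=4: 5>4, c = 18+1 = 19
m=5,k=5: not 5>5, c = 19+3 = 22
m=6,k=3: 6>3, c = 22+3 = 25
m=6,k=4: 6>4, c = 25+2 = 27
m=6,k=5: 6>5, c = 27+1 = 28
m=7,k=3: 7>3, c = 28+4 = 32
m=7,k=4: 7>4, c = 32+3 = 35
m=7,k=5: 7>5, c = 35+2 = 37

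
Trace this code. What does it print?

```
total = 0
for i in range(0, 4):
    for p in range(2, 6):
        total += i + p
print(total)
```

i=0,p=2: total = 0+2 = 2
i=0,p=3: total = 2+3 = 5
i=0,p=4: total = 5+4 = 9
i=0,p=5: total = 9+5 = 14
i=1,p=2: total = 14+3 = 17
i=1,p=3: total = 17+4 = 21
i=1,p=4: total = 21+5 = 26
i=1,p=5: total = 26+6 = 32
i=2,p=2: total = 32+4 = 36
i=2,p=3: total = 36+5 = 41
i=2,p=4: total = 41+6 = 47
i=2,p=5: total = 47+7 = 54
i=3,p=2: total = 54+5 = 59
i=3,p=3: total = 59+6 = 65
i=3,p=4: total = 65+7 = 72
i=3,p=5: total = 72+8 = 80

80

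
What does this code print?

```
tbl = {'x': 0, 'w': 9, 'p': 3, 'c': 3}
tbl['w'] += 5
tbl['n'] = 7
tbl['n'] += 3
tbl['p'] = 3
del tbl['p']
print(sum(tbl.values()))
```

tbl['w'] = 9+5 = 14 → {'x': 0, 'w': 14, 'p': 3, 'c': 3}
tbl['n'] = 7 → {'x': 0, 'w': 14, 'p': 3, 'c': 3, 'n': 7}
tbl['n'] = 7+3 = 10 → {'x': 0, 'w': 14, 'p': 3, 'c': 3, 'n': 10}
tbl['p'] = 3 → {'x': 0, 'w': 14, 'p': 3, 'c': 3, 'n': 10}
del 'p' → {'x': 0, 'w': 14, 'c': 3, 'n': 10}
sum of values = 27

27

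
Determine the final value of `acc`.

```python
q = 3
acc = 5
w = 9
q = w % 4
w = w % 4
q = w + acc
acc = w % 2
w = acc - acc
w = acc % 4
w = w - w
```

q = 9%4 = 1
w = 9%4 = 1
q = 1+5 = 6
acc = 1%2 = 1
w = 1-1 = 0
w = 1%4 = 1
w = 1-1 = 0

1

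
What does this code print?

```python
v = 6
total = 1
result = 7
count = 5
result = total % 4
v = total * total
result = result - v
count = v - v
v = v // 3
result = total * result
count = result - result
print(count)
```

0

result = 1%4 = 1
v = 1*1 = 1
result = 1-1 = 0
count = 1-1 = 0
v = 1//3 = 0
result = 1*0 = 0
count = 0-0 = 0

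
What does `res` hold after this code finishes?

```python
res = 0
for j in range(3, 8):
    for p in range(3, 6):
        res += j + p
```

j=3,p=3: res = 0+6 = 6
j=3,p=4: res = 6+7 = 13
j=3,p=5: res = 13+8 = 21
j=4,p=3: res = 21+7 = 28
j=4,p=4: res = 28+8 = 36
j=4,p=5: res = 36+9 = 45
j=5,p=3: res = 45+8 = 53
j=5,p=4: res = 53+9 = 62
j=5,p=5: res = 62+10 = 72
j=6,p=3: res = 72+9 = 81
j=6,p=4: res = 81+10 = 91
j=6,p=5: res = 91+11 = 102
j=7,p=3: res = 102+10 = 112
j=7,p=4: res = 112+11 = 123
j=7,p=5: res = 123+12 = 135

135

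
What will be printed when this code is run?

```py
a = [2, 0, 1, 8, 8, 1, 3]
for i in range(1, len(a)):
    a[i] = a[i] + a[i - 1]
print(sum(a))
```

i=1: a[1] = 0+2 = 2 → [2, 2, 1, 8, 8, 1, 3]
i=2: a[2] = 1+2 = 3 → [2, 2, 3, 8, 8, 1, 3]
i=3: a[3] = 8+3 = 11 → [2, 2, 3, 11, 8, 1, 3]
i=4: a[4] = 8+11 = 19 → [2, 2, 3, 11, 19, 1, 3]
i=5: a[5] = 1+19 = 20 → [2, 2, 3, 11, 19, 20, 3]
i=6: a[6] = 3+20 = 23 → [2, 2, 3, 11, 19, 20, 23]
sum = 80

80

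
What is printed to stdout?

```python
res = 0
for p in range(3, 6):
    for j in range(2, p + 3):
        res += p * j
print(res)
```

p=3,j=2: res = 0+6 = 6
p=3,j=3: res = 6+9 = 15
p=3,j=4: res = 15+12 = 27
p=3,j=5: res = 27+15 = 42
p=4,j=2: res = 42+8 = 50
p=4,j=3: res = 50+12 = 62
p=4,j=4: res = 62+16 = 78
p=4,j=5: res = 78+20 = 98
p=4,j=6: res = 98+24 = 122
p=5,j=2: res = 122+10 = 132
p=5,j=3: res = 132+15 = 147
p=5,j=4: res = 147+20 = 167
p=5,j=5: res = 167+25 = 192
p=5,j=6: res = 192+30 = 222
p=5,j=7: res = 222+35 = 257

257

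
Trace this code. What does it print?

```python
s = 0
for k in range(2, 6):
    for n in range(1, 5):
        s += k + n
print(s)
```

96

k=2,n=1: s = 0+3 = 3
k=2,n=2: s = 3+4 = 7
k=2,n=3: s = 7+5 = 12
k=2,n=4: s = 12+6 = 18
k=3,n=1: s = 18+4 = 22
k=3,n=2: s = 22+5 = 27
k=3,n=3: s = 27+6 = 33
k=3,n=4: s = 33+7 = 40
k=4,n=1: s = 40+5 = 45
k=4,n=2: s = 45+6 = 51
k=4,n=3: s = 51+7 = 58
k=4,n=4: s = 58+8 = 66
k=5,n=1: s = 66+6 = 72
k=5,n=2: s = 72+7 = 79
k=5,n=3: s = 79+8 = 87
k=5,n=4: s = 87+9 = 96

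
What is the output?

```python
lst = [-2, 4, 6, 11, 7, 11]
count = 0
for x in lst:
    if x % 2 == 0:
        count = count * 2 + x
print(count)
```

6

x=-2: even, count = 0*2+(-2) = -2
x=4: even, count = (-2)*2+4 = 0
x=6: even, count = 0*2+6 = 6
x=11: not even
x=7: not even
x=11: not even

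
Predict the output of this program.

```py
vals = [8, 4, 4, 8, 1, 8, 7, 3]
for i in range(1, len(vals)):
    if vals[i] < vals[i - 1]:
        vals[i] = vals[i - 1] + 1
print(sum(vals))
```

i=1: 4<8, vals[1] = 8+1 = 9 → [8, 9, 4, 8, 1, 8, 7, 3]
i=2: 4<9, vals[2] = 9+1 = 10 → [8, 9, 10, 8, 1, 8, 7, 3]
i=3: 8<10, vals[3] = 10+1 = 11 → [8, 9, 10, 11, 1, 8, 7, 3]
i=4: 1<11, vals[4] = 11+1 = 12 → [8, 9, 10, 11, 12, 8, 7, 3]
i=5: 8<12, vals[5] = 12+1 = 13 → [8, 9, 10, 11, 12, 13, 7, 3]
i=6: 7<13, vals[6] = 13+1 = 14 → [8, 9, 10, 11, 12, 13, 14, 3]
i=7: 3<14, vals[7] = 14+1 = 15 → [8, 9, 10, 11, 12, 13, 14, 15]
sum = 92

92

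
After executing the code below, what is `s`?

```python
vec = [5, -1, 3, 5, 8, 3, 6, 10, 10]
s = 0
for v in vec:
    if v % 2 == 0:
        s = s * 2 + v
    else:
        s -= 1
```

46

v=5: not even, s = 0-1 = -1
v=-1: not even, s = (-1)-1 = -2
v=3: not even, s = (-2)-1 = -3
v=5: not even, s = (-3)-1 = -4
v=8: even, s = (-4)*2+8 = 0
v=3: not even, s = 0-1 = -1
v=6: even, s = (-1)*2+6 = 4
v=10: even, s = 4*2+10 = 18
v=10: even, s = 18*2+10 = 46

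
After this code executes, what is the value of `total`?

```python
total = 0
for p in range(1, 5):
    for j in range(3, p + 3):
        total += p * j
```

p=1,j=3: total = 0+3 = 3
p=2,j=3: total = 3+6 = 9
p=2,j=4: total = 9+8 = 17
p=3,j=3: total = 17+9 = 26
p=3,j=4: total = 26+12 = 38
p=3,j=5: total = 38+15 = 53
p=4,j=3: total = 53+12 = 65
p=4,j=4: total = 65+16 = 81
p=4,j=5: total = 81+20 = 101
p=4,j=6: total = 101+24 = 125

125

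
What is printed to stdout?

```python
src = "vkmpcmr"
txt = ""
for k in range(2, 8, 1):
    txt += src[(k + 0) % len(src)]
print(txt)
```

mpcmrv

k=2: add src[2]='m' → 'm'
k=3: add src[3]='p' → 'mp'
k=4: add src[4]='c' → 'mpc'
k=5: add src[5]='m' → 'mpcm'
k=6: add src[6]='r' → 'mpcmr'
k=7: add src[0]='v' → 'mpcmrv'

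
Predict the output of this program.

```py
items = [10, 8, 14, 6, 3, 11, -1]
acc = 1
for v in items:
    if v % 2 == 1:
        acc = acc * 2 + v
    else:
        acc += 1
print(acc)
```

v=10: not odd, acc = 1+1 = 2
v=8: not odd, acc = 2+1 = 3
v=14: not odd, acc = 3+1 = 4
v=6: not odd, acc = 4+1 = 5
v=3: odd, acc = 5*2+3 = 13
v=11: odd, acc = 13*2+11 = 37
v=-1: odd, acc = 37*2+(-1) = 73

73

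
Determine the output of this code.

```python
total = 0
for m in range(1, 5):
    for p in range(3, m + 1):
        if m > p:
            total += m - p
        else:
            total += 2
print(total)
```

5

m=3,p=3: not 3>3, total = 0+2 = 2
m=4,p=3: 4>3, total = 2+1 = 3
m=4,p=4: not 4>4, total = 3+2 = 5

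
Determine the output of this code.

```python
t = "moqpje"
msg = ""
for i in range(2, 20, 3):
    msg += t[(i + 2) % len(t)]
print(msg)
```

jojojo

i=2: add t[4]='j' → 'j'
i=5: add t[1]='o' → 'jo'
i=8: add t[4]='j' → 'joj'
i=11: add t[1]='o' → 'jojo'
i=14: add t[4]='j' → 'jojoj'
i=17: add t[1]='o' → 'jojojo'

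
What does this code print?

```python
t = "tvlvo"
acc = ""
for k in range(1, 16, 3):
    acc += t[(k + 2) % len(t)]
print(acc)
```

k=1: add t[3]='v' → 'v'
k=4: add t[1]='v' → 'vv'
k=7: add t[4]='o' → 'vvo'
k=10: add t[2]='l' → 'vvol'
k=13: add t[0]='t' → 'vvolt'

vvolt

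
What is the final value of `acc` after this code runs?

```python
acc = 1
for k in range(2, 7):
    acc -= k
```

-19

k=2: acc = 1-2 = -1
k=3: acc = (-1)-3 = -4
k=4: acc = (-4)-4 = -8
k=5: acc = (-8)-5 = -13
k=6: acc = (-13)-6 = -19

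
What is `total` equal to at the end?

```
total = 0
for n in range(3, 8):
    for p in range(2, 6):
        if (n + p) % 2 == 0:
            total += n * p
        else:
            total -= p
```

n=3,p=2: odd sum, total = 0-2 = -2
n=3,p=3: even sum, total = (-2)+9 = 7
n=3,p=4: odd sum, total = 7-4 = 3
n=3,p=5: even sum, total = 3+15 = 18
n=4,p=2: even sum, total = 18+8 = 26
n=4,p=3: odd sum, total = 26-3 = 23
n=4,p=4: even sum, total = 23+16 = 39
n=4,p=5: odd sum, total = 39-5 = 34
n=5,p=2: odd sum, total = 34-2 = 32
n=5,p=3: even sum, total = 32+15 = 47
n=5,p=4: odd sum, total = 47-4 = 43
n=5,p=5: even sum, total = 43+25 = 68
n=6,p=2: even sum, total = 68+12 = 80
n=6,p=3: odd sum, total = 80-3 = 77
n=6,p=4: even sum, total = 77+24 = 101
n=6,p=5: odd sum, total = 101-5 = 96
n=7,p=2: odd sum, total = 96-2 = 94
n=7,p=3: even sum, total = 94+21 = 115
n=7,p=4: odd sum, total = 115-4 = 111
n=7,p=5: even sum, total = 111+35 = 146

146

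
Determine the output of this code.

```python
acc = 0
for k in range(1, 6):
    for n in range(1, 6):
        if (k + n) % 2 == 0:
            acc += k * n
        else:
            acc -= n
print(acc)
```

k=1,n=1: even sum, acc = 0+1 = 1
k=1,n=2: odd sum, acc = 1-2 = -1
k=1,n=3: even sum, acc = (-1)+3 = 2
k=1,n=4: odd sum, acc = 2-4 = -2
k=1,n=5: even sum, acc = (-2)+5 = 3
k=2,n=1: odd sum, acc = 3-1 = 2
k=2,n=2: even sum, acc = 2+4 = 6
k=2,n=3: odd sum, acc = 6-3 = 3
k=2,n=4: even sum, acc = 3+8 = 11
k=2,n=5: odd sum, acc = 11-5 = 6
k=3,n=1: even sum, acc = 6+3 = 9
k=3,n=2: odd sum, acc = 9-2 = 7
k=3,n=3: even sum, acc = 7+9 = 16
k=3,n=4: odd sum, acc = 16-4 = 12
k=3,n=5: even sum, acc = 12+15 = 27
k=4,n=1: odd sum, acc = 27-1 = 26
k=4,n=2: even sum, acc = 26+8 = 34
k=4,n=3: odd sum, acc = 34-3 = 31
k=4,n=4: even sum, acc = 31+16 = 47
k=4,n=5: odd sum, acc = 47-5 = 42
k=5,n=1: even sum, acc = 42+5 = 47
k=5,n=2: odd sum, acc = 47-2 = 45
k=5,n=3: even sum, acc = 45+15 = 60
k=5,n=4: odd sum, acc = 60-4 = 56
k=5,n=5: even sum, acc = 56+25 = 81

81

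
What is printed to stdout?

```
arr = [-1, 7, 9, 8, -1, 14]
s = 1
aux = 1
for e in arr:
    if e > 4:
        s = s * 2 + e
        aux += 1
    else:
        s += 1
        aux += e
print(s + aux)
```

159

e=-1: not >4, s = 1+1 = 2; aux=0
e=7: >4, s = 2*2+7 = 11; aux=1
e=9: >4, s = 11*2+9 = 31; aux=2
e=8: >4, s = 31*2+8 = 70; aux=3
e=-1: not >4, s = 70+1 = 71; aux=2
e=14: >4, s = 71*2+14 = 156; aux=3
s+aux = 156+3 = 159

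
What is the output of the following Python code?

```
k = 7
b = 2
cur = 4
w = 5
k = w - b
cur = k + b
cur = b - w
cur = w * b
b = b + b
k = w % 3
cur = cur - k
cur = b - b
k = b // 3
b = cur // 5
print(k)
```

1

k = 5-2 = 3
cur = 3+2 = 5
cur = 2-5 = -3
cur = 5*2 = 10
b = 2+2 = 4
k = 5%3 = 2
cur = 10-2 = 8
cur = 4-4 = 0
k = 4//3 = 1
b = 0//5 = 0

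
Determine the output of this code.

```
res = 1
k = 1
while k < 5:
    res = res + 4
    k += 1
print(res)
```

k=1: res = 1+4 = 5
k=2: res = 5+4 = 9
k=3: res = 9+4 = 13
k=4: res = 13+4 = 17

17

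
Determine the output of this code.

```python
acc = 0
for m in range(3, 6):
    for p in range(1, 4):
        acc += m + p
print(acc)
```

m=3,p=1: acc = 0+4 = 4
m=3,p=2: acc = 4+5 = 9
m=3,p=3: acc = 9+6 = 15
m=4,p=1: acc = 15+5 = 20
m=4,p=2: acc = 20+6 = 26
m=4,p=3: acc = 26+7 = 33
m=5,p=1: acc = 33+6 = 39
m=5,p=2: acc = 39+7 = 46
m=5,p=3: acc = 46+8 = 54

54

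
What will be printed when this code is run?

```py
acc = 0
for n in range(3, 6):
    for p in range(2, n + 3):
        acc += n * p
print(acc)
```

n=3,p=2: acc = 0+6 = 6
n=3,p=3: acc = 6+9 = 15
n=3,p=4: acc = 15+12 = 27
n=3,p=5: acc = 27+15 = 42
n=4,p=2: acc = 42+8 = 50
n=4,p=3: acc = 50+12 = 62
n=4,p=4: acc = 62+16 = 78
n=4,p=5: acc = 78+20 = 98
n=4,p=6: acc = 98+24 = 122
n=5,p=2: acc = 122+10 = 132
n=5,p=3: acc = 132+15 = 147
n=5,p=4: acc = 147+20 = 167
n=5,p=5: acc = 167+25 = 192
n=5,p=6: acc = 192+30 = 222
n=5,p=7: acc = 222+35 = 257

257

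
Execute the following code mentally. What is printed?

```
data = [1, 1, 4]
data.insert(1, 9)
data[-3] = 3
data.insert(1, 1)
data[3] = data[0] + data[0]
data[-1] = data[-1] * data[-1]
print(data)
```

insert 9 at 1 → [1, 9, 1, 4]
data[-3] = 3 → [1, 3, 1, 4]
insert 1 at 1 → [1, 1, 3, 1, 4]
data[3] = data[0]+data[0] = 1+1 = 2 → [1, 1, 3, 2, 4]
data[-1] = data[-1]*data[-1] = 4*4 = 16 → [1, 1, 3, 2, 16]

[1, 1, 3, 2, 16]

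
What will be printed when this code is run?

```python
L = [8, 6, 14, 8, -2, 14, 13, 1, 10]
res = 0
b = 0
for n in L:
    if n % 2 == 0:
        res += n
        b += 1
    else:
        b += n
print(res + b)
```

79

n=8: even, res = 0+8 = 8; b=1
n=6: even, res = 8+6 = 14; b=2
n=14: even, res = 14+14 = 28; b=3
n=8: even, res = 28+8 = 36; b=4
n=-2: even, res = 36+(-2) = 34; b=5
n=14: even, res = 34+14 = 48; b=6
n=13: not even; b=19
n=1: not even; b=20
n=10: even, res = 48+10 = 58; b=21
res+b = 58+21 = 79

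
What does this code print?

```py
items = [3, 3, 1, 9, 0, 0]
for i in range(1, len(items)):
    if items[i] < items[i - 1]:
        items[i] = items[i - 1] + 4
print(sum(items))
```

52

i=1: 3>=3, unchanged → [3, 3, 1, 9, 0, 0]
i=2: 1<3, items[2] = 3+4 = 7 → [3, 3, 7, 9, 0, 0]
i=3: 9>=7, unchanged → [3, 3, 7, 9, 0, 0]
i=4: 0<9, items[4] = 9+4 = 13 → [3, 3, 7, 9, 13, 0]
i=5: 0<13, items[5] = 13+4 = 17 → [3, 3, 7, 9, 13, 17]
sum = 52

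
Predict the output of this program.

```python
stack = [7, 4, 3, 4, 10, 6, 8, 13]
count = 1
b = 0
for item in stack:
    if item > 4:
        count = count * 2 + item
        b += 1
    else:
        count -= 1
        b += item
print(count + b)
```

item=7: >4, count = 1*2+7 = 9; b=1
item=4: not >4, count = 9-1 = 8; b=5
item=3: not >4, count = 8-1 = 7; b=8
item=4: not >4, count = 7-1 = 6; b=12
item=10: >4, count = 6*2+10 = 22; b=13
item=6: >4, count = 22*2+6 = 50; b=14
item=8: >4, count = 50*2+8 = 108; b=15
item=13: >4, count = 108*2+13 = 229; b=16
count+b = 229+16 = 245

245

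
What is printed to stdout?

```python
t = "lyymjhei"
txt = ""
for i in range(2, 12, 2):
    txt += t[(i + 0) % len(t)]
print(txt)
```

i=2: add t[2]='y' → 'y'
i=4: add t[4]='j' → 'yj'
i=6: add t[6]='e' → 'yje'
i=8: add t[0]='l' → 'yjel'
i=10: add t[2]='y' → 'yjely'

yjely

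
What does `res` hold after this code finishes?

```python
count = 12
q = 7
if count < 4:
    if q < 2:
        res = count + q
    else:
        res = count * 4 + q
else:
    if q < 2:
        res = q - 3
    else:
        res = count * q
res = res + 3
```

count=12, q=7
count < 4 is False; q < 2 is False
→ res = count * q = 84
res = 84+3 = 87

87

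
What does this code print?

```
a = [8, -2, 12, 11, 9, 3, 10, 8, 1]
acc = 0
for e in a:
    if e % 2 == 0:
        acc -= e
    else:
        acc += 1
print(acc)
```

-32

e=8: even, acc = 0-8 = -8
e=-2: even, acc = (-8)-(-2) = -6
e=12: even, acc = (-6)-12 = -18
e=11: not even, acc = (-18)+1 = -17
e=9: not even, acc = (-17)+1 = -16
e=3: not even, acc = (-16)+1 = -15
e=10: even, acc = (-15)-10 = -25
e=8: even, acc = (-25)-8 = -33
e=1: not even, acc = (-33)+1 = -32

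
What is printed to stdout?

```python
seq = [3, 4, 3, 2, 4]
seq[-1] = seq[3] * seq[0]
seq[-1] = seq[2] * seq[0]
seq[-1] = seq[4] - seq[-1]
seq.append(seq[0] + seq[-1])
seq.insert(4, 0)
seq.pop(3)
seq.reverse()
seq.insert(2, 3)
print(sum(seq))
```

seq[-1] = seq[3]*seq[0] = 2*3 = 6 → [3, 4, 3, 2, 6]
seq[-1] = seq[2]*seq[0] = 3*3 = 9 → [3, 4, 3, 2, 9]
seq[-1] = seq[4]-seq[-1] = 9-9 = 0 → [3, 4, 3, 2, 0]
append seq[0]+seq[-1] = 3+0 = 3 → [3, 4, 3, 2, 0, 3]
insert 0 at 4 → [3, 4, 3, 2, 0, 0, 3]
pop(3) removes 2 → [3, 4, 3, 0, 0, 3]
reverse → [3, 0, 0, 3, 4, 3]
insert 3 at 2 → [3, 0, 3, 0, 3, 4, 3]
sum = 16

16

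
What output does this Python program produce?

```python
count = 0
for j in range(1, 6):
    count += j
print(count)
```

15

j=1: count = 0+1 = 1
j=2: count = 1+2 = 3
j=3: count = 3+3 = 6
j=4: count = 6+4 = 10
j=5: count = 10+5 = 15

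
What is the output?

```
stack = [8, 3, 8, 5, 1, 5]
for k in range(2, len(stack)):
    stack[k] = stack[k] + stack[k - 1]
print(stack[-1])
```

22

k=2: stack[2] = 8+3 = 11 → [8, 3, 11, 5, 1, 5]
k=3: stack[3] = 5+11 = 16 → [8, 3, 11, 16, 1, 5]
k=4: stack[4] = 1+16 = 17 → [8, 3, 11, 16, 17, 5]
k=5: stack[5] = 5+17 = 22 → [8, 3, 11, 16, 17, 22]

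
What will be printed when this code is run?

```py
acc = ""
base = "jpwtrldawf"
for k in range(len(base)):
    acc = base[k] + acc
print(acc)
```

fwadlrtwpj

k=0: prepend 'j' → 'j'
k=1: prepend 'p' → 'pj'
k=2: prepend 'w' → 'wpj'
k=3: prepend 't' → 'twpj'
k=4: prepend 'r' → 'rtwpj'
k=5: prepend 'l' → 'lrtwpj'
k=6: prepend 'd' → 'dlrtwpj'
k=7: prepend 'a' → 'adlrtwpj'
k=8: prepend 'w' → 'wadlrtwpj'
k=9: prepend 'f' → 'fwadlrtwpj'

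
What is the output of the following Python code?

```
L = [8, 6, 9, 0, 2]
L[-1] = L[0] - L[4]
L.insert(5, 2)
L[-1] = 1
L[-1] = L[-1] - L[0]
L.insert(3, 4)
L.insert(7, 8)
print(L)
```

L[-1] = L[0]-L[4] = 8-2 = 6 → [8, 6, 9, 0, 6]
insert 2 at 5 → [8, 6, 9, 0, 6, 2]
L[-1] = 1 → [8, 6, 9, 0, 6, 1]
L[-1] = L[-1]-L[0] = 1-8 = -7 → [8, 6, 9, 0, 6, -7]
insert 4 at 3 → [8, 6, 9, 4, 0, 6, -7]
insert 8 at 7 → [8, 6, 9, 4, 0, 6, -7, 8]

[8, 6, 9, 4, 0, 6, -7, 8]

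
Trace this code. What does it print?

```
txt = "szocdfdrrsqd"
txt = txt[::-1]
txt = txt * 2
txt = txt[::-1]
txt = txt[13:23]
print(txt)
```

zocdfdrrsq

reverse → 'dqsrrdfdcozs'
repeat ×2 → 'dqsrrdfdcozsdqsrrdfdcozs'
reverse → 'szocdfdrrsqdszocdfdrrsqd'
slice [13:23] → 'zocdfdrrsq'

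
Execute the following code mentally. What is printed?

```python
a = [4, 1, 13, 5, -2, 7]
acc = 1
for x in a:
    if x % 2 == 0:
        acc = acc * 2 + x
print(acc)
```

x=4: even, acc = 1*2+4 = 6
x=1: not even
x=13: not even
x=5: not even
x=-2: even, acc = 6*2+(-2) = 10
x=7: not even

10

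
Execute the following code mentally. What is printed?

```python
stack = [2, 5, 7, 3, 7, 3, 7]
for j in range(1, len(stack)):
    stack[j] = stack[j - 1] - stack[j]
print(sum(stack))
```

-97

j=1: stack[1] = 2-5 = -3 → [2, -3, 7, 3, 7, 3, 7]
j=2: stack[2] = (-3)-7 = -10 → [2, -3, -10, 3, 7, 3, 7]
j=3: stack[3] = (-10)-3 = -13 → [2, -3, -10, -13, 7, 3, 7]
j=4: stack[4] = (-13)-7 = -20 → [2, -3, -10, -13, -20, 3, 7]
j=5: stack[5] = (-20)-3 = -23 → [2, -3, -10, -13, -20, -23, 7]
j=6: stack[6] = (-23)-7 = -30 → [2, -3, -10, -13, -20, -23, -30]
sum = -97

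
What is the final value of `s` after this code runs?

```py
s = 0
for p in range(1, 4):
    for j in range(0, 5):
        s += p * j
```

60

p=1,j=0: s = 0+0 = 0
p=1,j=1: s = 0+1 = 1
p=1,j=2: s = 1+2 = 3
p=1,j=3: s = 3+3 = 6
p=1,j=4: s = 6+4 = 10
p=2,j=0: s = 10+0 = 10
p=2,j=1: s = 10+2 = 12
p=2,j=2: s = 12+4 = 16
p=2,j=3: s = 16+6 = 22
p=2,j=4: s = 22+8 = 30
p=3,j=0: s = 30+0 = 30
p=3,j=1: s = 30+3 = 33
p=3,j=2: s = 33+6 = 39
p=3,j=3: s = 39+9 = 48
p=3,j=4: s = 48+12 = 60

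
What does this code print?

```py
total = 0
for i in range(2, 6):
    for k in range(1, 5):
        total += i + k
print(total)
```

96

i=2,k=1: total = 0+3 = 3
i=2,k=2: total = 3+4 = 7
i=2,k=3: total = 7+5 = 12
i=2,k=4: total = 12+6 = 18
i=3,k=1: total = 18+4 = 22
i=3,k=2: total = 22+5 = 27
i=3,k=3: total = 27+6 = 33
i=3,k=4: total = 33+7 = 40
i=4,k=1: total = 40+5 = 45
i=4,k=2: total = 45+6 = 51
i=4,k=3: total = 51+7 = 58
i=4,k=4: total = 58+8 = 66
i=5,k=1: total = 66+6 = 72
i=5,k=2: total = 72+7 = 79
i=5,k=3: total = 79+8 = 87
i=5,k=4: total = 87+9 = 96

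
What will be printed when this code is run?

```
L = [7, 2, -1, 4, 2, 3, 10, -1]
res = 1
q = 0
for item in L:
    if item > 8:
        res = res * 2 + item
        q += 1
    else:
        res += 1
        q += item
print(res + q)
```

item=7: not >8, res = 1+1 = 2; q=7
item=2: not >8, res = 2+1 = 3; q=9
item=-1: not >8, res = 3+1 = 4; q=8
item=4: not >8, res = 4+1 = 5; q=12
item=2: not >8, res = 5+1 = 6; q=14
item=3: not >8, res = 6+1 = 7; q=17
item=10: >8, res = 7*2+10 = 24; q=18
item=-1: not >8, res = 24+1 = 25; q=17
res+q = 25+17 = 42

42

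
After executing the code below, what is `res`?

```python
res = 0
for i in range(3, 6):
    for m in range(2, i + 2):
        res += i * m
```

183

i=3,m=2: res = 0+6 = 6
i=3,m=3: res = 6+9 = 15
i=3,m=4: res = 15+12 = 27
i=4,m=2: res = 27+8 = 35
i=4,m=3: res = 35+12 = 47
i=4,m=4: res = 47+16 = 63
i=4,m=5: res = 63+20 = 83
i=5,m=2: res = 83+10 = 93
i=5,m=3: res = 93+15 = 108
i=5,m=4: res = 108+20 = 128
i=5,m=5: res = 128+25 = 153
i=5,m=6: res = 153+30 = 183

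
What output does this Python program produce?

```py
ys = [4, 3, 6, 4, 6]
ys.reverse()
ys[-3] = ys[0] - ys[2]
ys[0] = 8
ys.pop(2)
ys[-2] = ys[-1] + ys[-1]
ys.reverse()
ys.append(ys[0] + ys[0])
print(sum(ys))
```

32

reverse → [6, 4, 6, 3, 4]
ys[-3] = ys[0]-ys[2] = 6-6 = 0 → [6, 4, 0, 3, 4]
ys[0] = 8 → [8, 4, 0, 3, 4]
pop(2) removes 0 → [8, 4, 3, 4]
ys[-2] = ys[-1]+ys[-1] = 4+4 = 8 → [8, 4, 8, 4]
reverse → [4, 8, 4, 8]
append ys[0]+ys[0] = 4+4 = 8 → [4, 8, 4, 8, 8]
sum = 32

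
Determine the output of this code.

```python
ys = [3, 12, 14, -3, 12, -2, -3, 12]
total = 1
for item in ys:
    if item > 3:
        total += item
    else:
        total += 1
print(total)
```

55

item=3: not >3, total = 1+1 = 2
item=12: >3, total = 2+12 = 14
item=14: >3, total = 14+14 = 28
item=-3: not >3, total = 28+1 = 29
item=12: >3, total = 29+12 = 41
item=-2: not >3, total = 41+1 = 42
item=-3: not >3, total = 42+1 = 43
item=12: >3, total = 43+12 = 55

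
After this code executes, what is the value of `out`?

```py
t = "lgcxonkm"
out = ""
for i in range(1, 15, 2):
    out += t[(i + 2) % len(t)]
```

i=1: add t[3]='x' → 'x'
i=3: add t[5]='n' → 'xn'
i=5: add t[7]='m' → 'xnm'
i=7: add t[1]='g' → 'xnmg'
i=9: add t[3]='x' → 'xnmgx'
i=11: add t[5]='n' → 'xnmgxn'
i=13: add t[7]='m' → 'xnmgxnm'

'xnmgxnm'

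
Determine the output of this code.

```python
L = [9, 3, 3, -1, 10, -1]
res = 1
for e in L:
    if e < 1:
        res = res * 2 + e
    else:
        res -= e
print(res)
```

-79

e=9: not <1, res = 1-9 = -8
e=3: not <1, res = (-8)-3 = -11
e=3: not <1, res = (-11)-3 = -14
e=-1: <1, res = (-14)*2+(-1) = -29
e=10: not <1, res = (-29)-10 = -39
e=-1: <1, res = (-39)*2+(-1) = -79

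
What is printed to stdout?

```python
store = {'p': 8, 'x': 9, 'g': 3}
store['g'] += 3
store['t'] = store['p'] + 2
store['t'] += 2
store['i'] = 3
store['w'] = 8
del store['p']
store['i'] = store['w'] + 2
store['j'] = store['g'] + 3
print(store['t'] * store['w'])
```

store['g'] = 3+3 = 6 → {'p': 8, 'x': 9, 'g': 6}
store['t'] = store['p']+2 = 10 → {'p': 8, 'x': 9, 'g': 6, 't': 10}
store['t'] = 10+2 = 12 → {'p': 8, 'x': 9, 'g': 6, 't': 12}
store['i'] = 3 → {'p': 8, 'x': 9, 'g': 6, 't': 12, 'i': 3}
store['w'] = 8 → {'p': 8, 'x': 9, 'g': 6, 't': 12, 'i': 3, 'w': 8}
del 'p' → {'x': 9, 'g': 6, 't': 12, 'i': 3, 'w': 8}
store['i'] = store['w']+2 = 10 → {'x': 9, 'g': 6, 't': 12, 'i': 10, 'w': 8}
store['j'] = store['g']+3 = 9 → {'x': 9, 'g': 6, 't': 12, 'i': 10, 'w': 8, 'j': 9}
store['t']*store['w'] = 12*8 = 96

96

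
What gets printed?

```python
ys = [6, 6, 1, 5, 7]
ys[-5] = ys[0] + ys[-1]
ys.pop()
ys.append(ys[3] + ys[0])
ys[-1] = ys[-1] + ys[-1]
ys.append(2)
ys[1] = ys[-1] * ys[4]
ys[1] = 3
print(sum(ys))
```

ys[-5] = ys[0]+ys[-1] = 6+7 = 13 → [13, 6, 1, 5, 7]
pop() removes 7 → [13, 6, 1, 5]
append ys[3]+ys[0] = 5+13 = 18 → [13, 6, 1, 5, 18]
ys[-1] = ys[-1]+ys[-1] = 18+18 = 36 → [13, 6, 1, 5, 36]
append 2 → [13, 6, 1, 5, 36, 2]
ys[1] = ys[-1]*ys[4] = 2*36 = 72 → [13, 72, 1, 5, 36, 2]
ys[1] = 3 → [13, 3, 1, 5, 36, 2]
sum = 60

60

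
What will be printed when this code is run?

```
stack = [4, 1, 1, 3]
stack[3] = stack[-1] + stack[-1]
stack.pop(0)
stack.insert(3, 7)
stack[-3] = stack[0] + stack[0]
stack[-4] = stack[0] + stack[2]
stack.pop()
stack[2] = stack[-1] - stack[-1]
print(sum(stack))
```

stack[3] = stack[-1]+stack[-1] = 3+3 = 6 → [4, 1, 1, 6]
pop(0) removes 4 → [1, 1, 6]
insert 7 at 3 → [1, 1, 6, 7]
stack[-3] = stack[0]+stack[0] = 1+1 = 2 → [1, 2, 6, 7]
stack[-4] = stack[0]+stack[2] = 1+6 = 7 → [7, 2, 6, 7]
pop() removes 7 → [7, 2, 6]
stack[2] = stack[-1]-stack[-1] = 6-6 = 0 → [7, 2, 0]
sum = 9

9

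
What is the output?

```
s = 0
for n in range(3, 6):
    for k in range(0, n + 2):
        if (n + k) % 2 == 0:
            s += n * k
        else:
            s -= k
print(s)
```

n=3,k=0: odd sum, s = 0-0 = 0
n=3,k=1: even sum, s = 0+3 = 3
n=3,k=2: odd sum, s = 3-2 = 1
n=3,k=3: even sum, s = 1+9 = 10
n=3,k=4: odd sum, s = 10-4 = 6
n=4,k=0: even sum, s = 6+0 = 6
n=4,k=1: odd sum, s = 6-1 = 5
n=4,k=2: even sum, s = 5+8 = 13
n=4,k=3: odd sum, s = 13-3 = 10
n=4,k=4: even sum, s = 10+16 = 26
n=4,k=5: odd sum, s = 26-5 = 21
n=5,k=0: odd sum, s = 21-0 = 21
n=5,k=1: even sum, s = 21+5 = 26
n=5,k=2: odd sum, s = 26-2 = 24
n=5,k=3: even sum, s = 24+15 = 39
n=5,k=4: odd sum, s = 39-4 = 35
n=5,k=5: even sum, s = 35+25 = 60
n=5,k=6: odd sum, s = 60-6 = 54

54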